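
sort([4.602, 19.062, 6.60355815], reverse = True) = [19.062, 6.60355815, 4.602]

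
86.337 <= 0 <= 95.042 False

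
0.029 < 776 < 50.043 False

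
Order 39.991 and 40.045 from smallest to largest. 39.991, 40.045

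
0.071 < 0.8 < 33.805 True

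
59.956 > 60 False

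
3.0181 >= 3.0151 True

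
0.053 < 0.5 True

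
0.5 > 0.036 True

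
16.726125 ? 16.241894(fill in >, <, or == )>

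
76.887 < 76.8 False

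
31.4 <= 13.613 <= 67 False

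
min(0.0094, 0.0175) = 0.0094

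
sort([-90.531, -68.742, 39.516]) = [-90.531, -68.742, 39.516]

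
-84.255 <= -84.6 False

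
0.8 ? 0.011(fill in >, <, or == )>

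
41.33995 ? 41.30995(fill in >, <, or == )>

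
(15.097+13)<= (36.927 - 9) False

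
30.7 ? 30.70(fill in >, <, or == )==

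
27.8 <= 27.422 False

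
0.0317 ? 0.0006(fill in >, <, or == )>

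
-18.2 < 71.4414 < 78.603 True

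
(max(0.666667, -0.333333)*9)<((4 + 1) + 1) False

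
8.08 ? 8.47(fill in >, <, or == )<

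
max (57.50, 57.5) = 57.5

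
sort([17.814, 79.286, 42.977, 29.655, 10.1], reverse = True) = [79.286, 42.977, 29.655, 17.814, 10.1]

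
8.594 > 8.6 False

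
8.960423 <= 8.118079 False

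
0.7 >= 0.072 True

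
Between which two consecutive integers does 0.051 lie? 0 and 1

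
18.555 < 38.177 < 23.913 False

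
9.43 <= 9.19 False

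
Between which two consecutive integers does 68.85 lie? 68 and 69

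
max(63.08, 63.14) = 63.14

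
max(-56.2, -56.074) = -56.074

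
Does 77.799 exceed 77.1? Yes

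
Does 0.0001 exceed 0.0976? No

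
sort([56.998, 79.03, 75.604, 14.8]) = [14.8, 56.998, 75.604, 79.03]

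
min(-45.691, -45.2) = -45.691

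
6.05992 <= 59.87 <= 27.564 False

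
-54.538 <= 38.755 True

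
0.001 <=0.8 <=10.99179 True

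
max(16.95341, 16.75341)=16.95341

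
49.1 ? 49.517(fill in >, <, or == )<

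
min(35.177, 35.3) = 35.177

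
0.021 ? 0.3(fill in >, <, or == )<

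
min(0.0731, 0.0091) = 0.0091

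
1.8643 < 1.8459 False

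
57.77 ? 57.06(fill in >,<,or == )>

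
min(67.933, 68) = 67.933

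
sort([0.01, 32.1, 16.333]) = [0.01, 16.333, 32.1]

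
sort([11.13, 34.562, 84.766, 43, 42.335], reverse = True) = [84.766, 43, 42.335, 34.562, 11.13]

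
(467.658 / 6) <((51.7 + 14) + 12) False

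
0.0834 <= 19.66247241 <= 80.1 True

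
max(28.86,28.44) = 28.86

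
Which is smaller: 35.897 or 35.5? 35.5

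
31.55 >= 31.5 True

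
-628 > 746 False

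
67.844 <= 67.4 False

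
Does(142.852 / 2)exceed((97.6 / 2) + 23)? No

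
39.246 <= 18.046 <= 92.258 False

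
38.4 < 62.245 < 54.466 False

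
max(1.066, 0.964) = 1.066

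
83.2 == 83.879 False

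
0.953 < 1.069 True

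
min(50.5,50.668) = 50.5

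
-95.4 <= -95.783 False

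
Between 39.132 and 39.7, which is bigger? 39.7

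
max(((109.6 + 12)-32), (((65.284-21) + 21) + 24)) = 89.6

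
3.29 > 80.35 False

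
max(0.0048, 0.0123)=0.0123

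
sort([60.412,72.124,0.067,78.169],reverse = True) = [78.169,72.124,60.412,0.067]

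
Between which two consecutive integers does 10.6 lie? 10 and 11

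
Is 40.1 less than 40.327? Yes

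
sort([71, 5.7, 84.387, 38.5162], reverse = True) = [84.387, 71, 38.5162, 5.7]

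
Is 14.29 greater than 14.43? No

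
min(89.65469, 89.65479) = 89.65469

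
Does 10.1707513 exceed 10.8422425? No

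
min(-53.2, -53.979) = -53.979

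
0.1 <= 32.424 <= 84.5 True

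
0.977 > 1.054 False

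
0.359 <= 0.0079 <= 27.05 False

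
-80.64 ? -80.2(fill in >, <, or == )<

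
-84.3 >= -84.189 False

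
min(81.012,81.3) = 81.012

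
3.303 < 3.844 True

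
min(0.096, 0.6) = 0.096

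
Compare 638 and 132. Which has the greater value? 638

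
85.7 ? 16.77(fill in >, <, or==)>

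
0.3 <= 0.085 False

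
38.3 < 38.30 False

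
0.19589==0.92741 False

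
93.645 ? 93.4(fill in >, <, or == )>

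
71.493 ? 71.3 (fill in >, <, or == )>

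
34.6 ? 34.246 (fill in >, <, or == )>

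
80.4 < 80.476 True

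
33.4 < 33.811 True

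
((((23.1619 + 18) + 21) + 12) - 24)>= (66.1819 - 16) False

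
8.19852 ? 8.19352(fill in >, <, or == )>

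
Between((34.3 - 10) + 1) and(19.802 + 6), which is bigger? (19.802 + 6)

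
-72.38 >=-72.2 False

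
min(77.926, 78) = 77.926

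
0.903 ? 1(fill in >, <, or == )<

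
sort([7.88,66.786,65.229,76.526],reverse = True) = [76.526,66.786,65.229,7.88]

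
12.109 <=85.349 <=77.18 False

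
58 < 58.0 False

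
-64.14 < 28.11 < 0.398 False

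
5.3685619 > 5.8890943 False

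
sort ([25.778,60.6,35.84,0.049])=[0.049,25.778,35.84,60.6]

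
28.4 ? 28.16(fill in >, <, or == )>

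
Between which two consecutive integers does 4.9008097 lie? 4 and 5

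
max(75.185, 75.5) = 75.5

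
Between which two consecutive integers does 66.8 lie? 66 and 67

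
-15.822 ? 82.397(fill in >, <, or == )<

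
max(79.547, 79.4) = 79.547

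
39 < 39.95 True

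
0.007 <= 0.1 True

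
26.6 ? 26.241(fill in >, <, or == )>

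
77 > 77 False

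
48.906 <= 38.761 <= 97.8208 False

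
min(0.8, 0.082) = 0.082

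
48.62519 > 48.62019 True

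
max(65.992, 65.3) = 65.992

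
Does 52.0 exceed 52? No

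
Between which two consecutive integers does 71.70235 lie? 71 and 72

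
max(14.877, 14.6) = 14.877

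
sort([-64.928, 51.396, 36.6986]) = [-64.928, 36.6986, 51.396]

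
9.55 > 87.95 False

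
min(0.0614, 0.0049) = 0.0049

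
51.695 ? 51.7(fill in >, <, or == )<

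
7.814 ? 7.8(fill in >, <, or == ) >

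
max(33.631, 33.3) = 33.631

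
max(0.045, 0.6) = 0.6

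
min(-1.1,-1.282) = -1.282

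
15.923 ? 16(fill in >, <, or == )<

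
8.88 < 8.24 False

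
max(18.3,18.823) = 18.823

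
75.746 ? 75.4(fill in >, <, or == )>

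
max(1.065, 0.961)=1.065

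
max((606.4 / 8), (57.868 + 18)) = 75.868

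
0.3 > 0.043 True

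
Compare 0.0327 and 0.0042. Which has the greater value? 0.0327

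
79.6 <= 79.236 False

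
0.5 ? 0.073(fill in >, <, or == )>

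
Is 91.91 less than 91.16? No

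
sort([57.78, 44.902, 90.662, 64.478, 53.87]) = [44.902, 53.87, 57.78, 64.478, 90.662]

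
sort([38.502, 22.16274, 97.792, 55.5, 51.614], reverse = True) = [97.792, 55.5, 51.614, 38.502, 22.16274]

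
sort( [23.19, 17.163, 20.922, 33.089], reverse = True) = [33.089, 23.19, 20.922, 17.163]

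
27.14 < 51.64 True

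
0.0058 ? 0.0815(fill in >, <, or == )<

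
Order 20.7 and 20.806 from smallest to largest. 20.7, 20.806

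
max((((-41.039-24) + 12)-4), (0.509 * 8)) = 4.072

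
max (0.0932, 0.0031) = 0.0932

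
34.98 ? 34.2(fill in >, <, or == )>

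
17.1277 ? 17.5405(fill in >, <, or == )<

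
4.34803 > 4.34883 False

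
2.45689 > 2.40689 True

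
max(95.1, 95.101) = 95.101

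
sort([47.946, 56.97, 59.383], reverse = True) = [59.383, 56.97, 47.946]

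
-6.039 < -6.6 False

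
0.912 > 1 False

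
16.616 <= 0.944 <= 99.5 False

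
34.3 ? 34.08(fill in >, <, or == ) >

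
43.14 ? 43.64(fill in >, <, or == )<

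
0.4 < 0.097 False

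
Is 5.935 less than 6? Yes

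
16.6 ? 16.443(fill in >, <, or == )>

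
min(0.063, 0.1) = 0.063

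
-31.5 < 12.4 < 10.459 False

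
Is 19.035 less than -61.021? No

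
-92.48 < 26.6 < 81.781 True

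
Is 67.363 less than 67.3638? Yes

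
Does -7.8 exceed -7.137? No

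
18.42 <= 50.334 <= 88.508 True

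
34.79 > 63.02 False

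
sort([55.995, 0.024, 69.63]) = [0.024, 55.995, 69.63]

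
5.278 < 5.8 True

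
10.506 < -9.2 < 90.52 False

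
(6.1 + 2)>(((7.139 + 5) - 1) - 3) False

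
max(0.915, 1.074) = 1.074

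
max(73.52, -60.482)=73.52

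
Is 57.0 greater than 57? No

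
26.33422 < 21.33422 False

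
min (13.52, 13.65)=13.52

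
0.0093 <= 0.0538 True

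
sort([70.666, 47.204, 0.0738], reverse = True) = [70.666, 47.204, 0.0738]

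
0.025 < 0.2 True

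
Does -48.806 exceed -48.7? No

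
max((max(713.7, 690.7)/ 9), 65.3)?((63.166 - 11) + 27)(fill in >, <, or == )>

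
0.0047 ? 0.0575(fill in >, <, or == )<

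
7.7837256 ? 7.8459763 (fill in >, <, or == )<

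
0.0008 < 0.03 True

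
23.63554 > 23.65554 False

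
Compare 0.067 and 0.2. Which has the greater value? 0.2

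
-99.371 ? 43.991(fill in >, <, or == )<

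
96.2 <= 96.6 True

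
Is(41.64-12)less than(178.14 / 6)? Yes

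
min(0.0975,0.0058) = 0.0058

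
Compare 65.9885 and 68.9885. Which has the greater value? 68.9885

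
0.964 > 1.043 False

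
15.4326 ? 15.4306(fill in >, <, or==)>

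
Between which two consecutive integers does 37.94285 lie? 37 and 38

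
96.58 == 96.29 False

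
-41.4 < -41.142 True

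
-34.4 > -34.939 True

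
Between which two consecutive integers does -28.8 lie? -29 and -28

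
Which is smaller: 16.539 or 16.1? 16.1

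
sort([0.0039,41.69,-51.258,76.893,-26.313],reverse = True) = [76.893,41.69,0.0039,-26.313,-51.258]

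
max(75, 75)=75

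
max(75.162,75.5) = 75.5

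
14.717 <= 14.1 False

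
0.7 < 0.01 False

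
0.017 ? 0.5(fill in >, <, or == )<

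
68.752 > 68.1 True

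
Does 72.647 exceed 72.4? Yes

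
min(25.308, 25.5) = 25.308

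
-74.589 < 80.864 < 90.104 True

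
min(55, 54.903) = 54.903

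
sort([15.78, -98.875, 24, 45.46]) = [-98.875, 15.78, 24, 45.46]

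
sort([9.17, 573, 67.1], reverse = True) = [573, 67.1, 9.17]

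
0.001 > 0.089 False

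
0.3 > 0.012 True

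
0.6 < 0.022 False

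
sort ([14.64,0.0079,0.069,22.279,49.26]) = [0.0079,0.069,14.64,22.279,49.26]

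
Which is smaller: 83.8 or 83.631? 83.631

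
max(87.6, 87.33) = 87.6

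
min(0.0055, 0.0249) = 0.0055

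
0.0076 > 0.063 False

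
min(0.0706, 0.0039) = 0.0039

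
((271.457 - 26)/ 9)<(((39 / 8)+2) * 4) True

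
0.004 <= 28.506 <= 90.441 True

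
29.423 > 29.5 False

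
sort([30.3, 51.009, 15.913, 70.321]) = [15.913, 30.3, 51.009, 70.321]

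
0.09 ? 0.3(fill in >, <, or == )<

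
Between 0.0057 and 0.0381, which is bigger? 0.0381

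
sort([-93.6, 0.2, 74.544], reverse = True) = [74.544, 0.2, -93.6]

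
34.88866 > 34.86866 True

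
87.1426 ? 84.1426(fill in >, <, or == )>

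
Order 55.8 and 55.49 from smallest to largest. 55.49, 55.8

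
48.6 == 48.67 False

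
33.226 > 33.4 False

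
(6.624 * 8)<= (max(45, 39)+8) True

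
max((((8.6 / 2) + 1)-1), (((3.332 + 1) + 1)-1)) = 4.332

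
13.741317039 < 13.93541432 True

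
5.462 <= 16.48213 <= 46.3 True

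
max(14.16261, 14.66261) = 14.66261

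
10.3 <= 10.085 False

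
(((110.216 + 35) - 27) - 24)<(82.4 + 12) True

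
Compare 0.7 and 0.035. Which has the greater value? 0.7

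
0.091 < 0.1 True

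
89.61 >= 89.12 True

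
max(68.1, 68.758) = 68.758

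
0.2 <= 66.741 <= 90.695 True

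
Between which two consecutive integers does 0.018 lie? 0 and 1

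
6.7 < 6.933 True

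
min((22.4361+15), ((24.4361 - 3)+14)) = 35.4361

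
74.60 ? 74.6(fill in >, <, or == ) ==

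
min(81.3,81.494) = 81.3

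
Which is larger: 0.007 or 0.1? 0.1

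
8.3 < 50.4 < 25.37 False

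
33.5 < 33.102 False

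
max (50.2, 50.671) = 50.671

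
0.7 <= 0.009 False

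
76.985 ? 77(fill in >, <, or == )<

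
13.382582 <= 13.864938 True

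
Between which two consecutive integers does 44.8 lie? 44 and 45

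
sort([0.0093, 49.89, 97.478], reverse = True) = [97.478, 49.89, 0.0093]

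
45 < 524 True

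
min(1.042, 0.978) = 0.978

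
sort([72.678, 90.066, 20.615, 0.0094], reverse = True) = [90.066, 72.678, 20.615, 0.0094]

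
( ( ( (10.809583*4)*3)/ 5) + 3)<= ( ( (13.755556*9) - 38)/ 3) False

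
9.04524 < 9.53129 True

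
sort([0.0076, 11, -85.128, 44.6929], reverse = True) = [44.6929, 11, 0.0076, -85.128]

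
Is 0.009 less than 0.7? Yes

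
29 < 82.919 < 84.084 True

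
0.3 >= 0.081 True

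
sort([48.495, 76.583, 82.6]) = [48.495, 76.583, 82.6]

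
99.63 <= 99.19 False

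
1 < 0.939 False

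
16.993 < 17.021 True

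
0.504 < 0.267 False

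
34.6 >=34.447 True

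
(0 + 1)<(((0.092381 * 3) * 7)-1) False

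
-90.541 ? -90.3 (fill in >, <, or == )<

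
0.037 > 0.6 False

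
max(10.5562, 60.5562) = 60.5562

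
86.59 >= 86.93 False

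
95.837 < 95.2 False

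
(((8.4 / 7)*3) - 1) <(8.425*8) True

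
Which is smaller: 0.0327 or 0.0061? 0.0061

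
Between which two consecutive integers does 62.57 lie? 62 and 63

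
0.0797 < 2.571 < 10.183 True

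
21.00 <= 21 True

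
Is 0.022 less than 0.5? Yes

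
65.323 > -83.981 True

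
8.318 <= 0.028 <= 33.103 False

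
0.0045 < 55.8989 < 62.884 True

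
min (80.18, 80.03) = 80.03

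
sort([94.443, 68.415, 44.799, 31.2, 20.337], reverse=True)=[94.443, 68.415, 44.799, 31.2, 20.337]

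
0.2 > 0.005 True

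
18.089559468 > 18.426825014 False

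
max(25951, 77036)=77036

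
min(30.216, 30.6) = 30.216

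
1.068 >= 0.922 True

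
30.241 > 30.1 True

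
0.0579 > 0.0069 True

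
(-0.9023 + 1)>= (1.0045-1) True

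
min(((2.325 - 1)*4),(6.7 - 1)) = 5.3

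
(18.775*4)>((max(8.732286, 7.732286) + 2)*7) False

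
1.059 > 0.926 True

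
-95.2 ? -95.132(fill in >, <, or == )<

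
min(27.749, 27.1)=27.1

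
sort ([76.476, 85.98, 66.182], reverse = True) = [85.98, 76.476, 66.182]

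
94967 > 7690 True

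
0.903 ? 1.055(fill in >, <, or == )<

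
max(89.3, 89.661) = 89.661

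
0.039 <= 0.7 True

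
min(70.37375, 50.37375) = 50.37375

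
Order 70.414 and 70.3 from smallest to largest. 70.3, 70.414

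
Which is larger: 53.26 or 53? 53.26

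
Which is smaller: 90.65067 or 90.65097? 90.65067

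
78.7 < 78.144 False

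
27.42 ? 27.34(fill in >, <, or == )>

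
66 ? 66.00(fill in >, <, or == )==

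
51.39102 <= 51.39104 True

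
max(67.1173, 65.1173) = 67.1173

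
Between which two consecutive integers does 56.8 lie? 56 and 57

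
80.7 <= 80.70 True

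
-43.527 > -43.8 True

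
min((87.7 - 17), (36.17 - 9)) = 27.17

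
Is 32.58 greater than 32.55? Yes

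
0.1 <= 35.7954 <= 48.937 True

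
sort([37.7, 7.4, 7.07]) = [7.07, 7.4, 37.7]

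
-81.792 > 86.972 False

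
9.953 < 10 True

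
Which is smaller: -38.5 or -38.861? -38.861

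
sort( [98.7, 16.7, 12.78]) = [12.78, 16.7, 98.7]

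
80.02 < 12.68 False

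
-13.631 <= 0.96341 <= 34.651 True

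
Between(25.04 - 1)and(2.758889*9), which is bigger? (2.758889*9)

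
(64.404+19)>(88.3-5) True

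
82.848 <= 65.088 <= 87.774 False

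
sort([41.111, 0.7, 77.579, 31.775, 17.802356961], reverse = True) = [77.579, 41.111, 31.775, 17.802356961, 0.7]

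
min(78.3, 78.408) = 78.3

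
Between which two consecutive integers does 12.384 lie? 12 and 13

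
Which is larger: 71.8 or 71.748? 71.8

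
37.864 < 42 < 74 True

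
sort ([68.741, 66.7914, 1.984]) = [1.984, 66.7914, 68.741]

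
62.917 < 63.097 True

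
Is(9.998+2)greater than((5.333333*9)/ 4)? No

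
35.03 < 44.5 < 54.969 True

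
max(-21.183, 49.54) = 49.54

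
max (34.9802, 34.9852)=34.9852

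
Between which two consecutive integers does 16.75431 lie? 16 and 17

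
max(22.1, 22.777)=22.777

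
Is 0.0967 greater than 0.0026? Yes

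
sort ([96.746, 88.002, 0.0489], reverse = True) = [96.746, 88.002, 0.0489]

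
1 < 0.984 False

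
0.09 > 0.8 False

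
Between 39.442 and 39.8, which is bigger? 39.8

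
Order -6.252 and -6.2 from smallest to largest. -6.252,-6.2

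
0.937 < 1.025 True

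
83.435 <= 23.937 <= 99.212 False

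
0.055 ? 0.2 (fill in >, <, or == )<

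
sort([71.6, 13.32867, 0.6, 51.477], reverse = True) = [71.6, 51.477, 13.32867, 0.6]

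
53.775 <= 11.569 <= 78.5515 False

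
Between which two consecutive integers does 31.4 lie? 31 and 32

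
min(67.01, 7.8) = 7.8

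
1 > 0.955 True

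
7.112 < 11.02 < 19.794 True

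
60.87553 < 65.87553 True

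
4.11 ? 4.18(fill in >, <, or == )<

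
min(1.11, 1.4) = 1.11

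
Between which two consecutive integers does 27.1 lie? 27 and 28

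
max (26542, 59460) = 59460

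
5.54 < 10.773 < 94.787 True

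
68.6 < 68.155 False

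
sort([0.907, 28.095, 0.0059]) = [0.0059, 0.907, 28.095]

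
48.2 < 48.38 True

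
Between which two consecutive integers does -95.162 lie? -96 and -95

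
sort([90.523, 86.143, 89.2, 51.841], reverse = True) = [90.523, 89.2, 86.143, 51.841]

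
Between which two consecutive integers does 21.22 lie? 21 and 22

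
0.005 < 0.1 True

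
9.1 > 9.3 False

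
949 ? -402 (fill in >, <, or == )>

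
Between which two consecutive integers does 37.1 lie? 37 and 38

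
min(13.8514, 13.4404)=13.4404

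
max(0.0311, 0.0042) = 0.0311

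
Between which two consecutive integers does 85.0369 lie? 85 and 86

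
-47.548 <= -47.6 False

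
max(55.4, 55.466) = 55.466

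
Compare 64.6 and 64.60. They are equal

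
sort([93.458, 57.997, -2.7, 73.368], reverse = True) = [93.458, 73.368, 57.997, -2.7]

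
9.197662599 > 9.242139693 False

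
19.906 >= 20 False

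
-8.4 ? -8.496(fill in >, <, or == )>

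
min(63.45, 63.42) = 63.42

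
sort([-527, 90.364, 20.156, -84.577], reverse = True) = [90.364, 20.156, -84.577, -527]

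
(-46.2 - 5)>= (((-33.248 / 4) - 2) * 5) True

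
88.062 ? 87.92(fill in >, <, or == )>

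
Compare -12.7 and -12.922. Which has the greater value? -12.7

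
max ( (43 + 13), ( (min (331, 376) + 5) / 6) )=56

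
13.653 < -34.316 False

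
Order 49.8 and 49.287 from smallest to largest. 49.287,49.8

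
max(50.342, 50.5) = 50.5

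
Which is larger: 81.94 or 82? 82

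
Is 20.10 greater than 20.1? No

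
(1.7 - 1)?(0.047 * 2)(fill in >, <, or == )>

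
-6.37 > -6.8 True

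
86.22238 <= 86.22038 False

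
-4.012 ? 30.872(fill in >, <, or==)<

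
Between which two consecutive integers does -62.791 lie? -63 and -62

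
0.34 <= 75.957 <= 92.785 True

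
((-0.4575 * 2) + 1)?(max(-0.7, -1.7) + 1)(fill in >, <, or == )<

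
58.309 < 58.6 True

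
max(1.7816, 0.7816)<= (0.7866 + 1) True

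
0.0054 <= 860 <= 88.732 False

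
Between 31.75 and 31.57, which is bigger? 31.75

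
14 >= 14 True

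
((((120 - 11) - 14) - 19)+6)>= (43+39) True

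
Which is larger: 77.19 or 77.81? 77.81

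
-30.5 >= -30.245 False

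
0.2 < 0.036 False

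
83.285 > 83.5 False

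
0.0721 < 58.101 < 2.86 False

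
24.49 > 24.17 True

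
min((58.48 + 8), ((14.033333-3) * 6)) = 66.199998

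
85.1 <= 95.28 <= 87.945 False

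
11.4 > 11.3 True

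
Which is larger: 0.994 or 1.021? 1.021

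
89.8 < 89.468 False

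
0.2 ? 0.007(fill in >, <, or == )>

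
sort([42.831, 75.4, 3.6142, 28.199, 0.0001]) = [0.0001, 3.6142, 28.199, 42.831, 75.4]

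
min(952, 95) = 95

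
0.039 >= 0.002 True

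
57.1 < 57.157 True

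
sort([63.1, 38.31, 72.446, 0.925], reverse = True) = [72.446, 63.1, 38.31, 0.925]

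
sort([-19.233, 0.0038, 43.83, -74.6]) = [-74.6, -19.233, 0.0038, 43.83]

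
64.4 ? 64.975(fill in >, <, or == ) <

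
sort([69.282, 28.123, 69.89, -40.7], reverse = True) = [69.89, 69.282, 28.123, -40.7]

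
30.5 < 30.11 False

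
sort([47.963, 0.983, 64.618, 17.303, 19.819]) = [0.983, 17.303, 19.819, 47.963, 64.618]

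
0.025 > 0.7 False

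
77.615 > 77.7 False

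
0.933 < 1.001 True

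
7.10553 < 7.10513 False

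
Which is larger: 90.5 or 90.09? 90.5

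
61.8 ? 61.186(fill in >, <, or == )>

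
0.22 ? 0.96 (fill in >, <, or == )<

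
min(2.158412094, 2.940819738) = 2.158412094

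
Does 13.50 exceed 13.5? No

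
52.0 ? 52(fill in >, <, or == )==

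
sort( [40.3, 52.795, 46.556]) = [40.3, 46.556, 52.795]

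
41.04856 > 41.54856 False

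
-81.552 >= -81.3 False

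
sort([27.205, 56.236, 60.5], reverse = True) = [60.5, 56.236, 27.205]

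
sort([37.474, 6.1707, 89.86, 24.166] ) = [6.1707, 24.166, 37.474, 89.86]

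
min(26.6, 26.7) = 26.6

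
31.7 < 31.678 False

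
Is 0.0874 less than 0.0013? No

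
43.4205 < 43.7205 True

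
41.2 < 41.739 True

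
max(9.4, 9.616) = 9.616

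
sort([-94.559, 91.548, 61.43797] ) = [-94.559, 61.43797, 91.548]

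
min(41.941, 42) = 41.941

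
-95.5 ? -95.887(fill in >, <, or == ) >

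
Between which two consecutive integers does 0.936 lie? 0 and 1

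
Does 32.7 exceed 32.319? Yes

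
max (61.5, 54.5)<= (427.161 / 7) False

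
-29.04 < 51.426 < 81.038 True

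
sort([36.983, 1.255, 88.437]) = [1.255, 36.983, 88.437]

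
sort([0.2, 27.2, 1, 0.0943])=[0.0943, 0.2, 1, 27.2]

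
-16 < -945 False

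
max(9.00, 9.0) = 9.0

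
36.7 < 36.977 True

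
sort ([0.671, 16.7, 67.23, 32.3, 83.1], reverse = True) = [83.1, 67.23, 32.3, 16.7, 0.671]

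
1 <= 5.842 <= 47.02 True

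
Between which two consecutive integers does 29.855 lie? 29 and 30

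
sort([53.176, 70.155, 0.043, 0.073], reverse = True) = [70.155, 53.176, 0.073, 0.043]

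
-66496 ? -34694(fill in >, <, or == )<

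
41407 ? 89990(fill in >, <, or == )<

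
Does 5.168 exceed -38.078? Yes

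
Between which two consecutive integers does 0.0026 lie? 0 and 1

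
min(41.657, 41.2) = 41.2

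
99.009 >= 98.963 True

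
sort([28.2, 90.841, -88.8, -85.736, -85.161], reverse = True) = [90.841, 28.2, -85.161, -85.736, -88.8]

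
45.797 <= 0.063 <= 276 False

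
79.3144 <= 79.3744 True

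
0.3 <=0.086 False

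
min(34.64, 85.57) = 34.64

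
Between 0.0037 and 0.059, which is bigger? 0.059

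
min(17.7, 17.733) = 17.7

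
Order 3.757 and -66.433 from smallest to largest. -66.433, 3.757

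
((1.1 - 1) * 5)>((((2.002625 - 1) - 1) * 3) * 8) True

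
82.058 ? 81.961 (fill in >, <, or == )>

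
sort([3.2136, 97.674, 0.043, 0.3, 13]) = [0.043, 0.3, 3.2136, 13, 97.674]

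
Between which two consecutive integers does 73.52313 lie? 73 and 74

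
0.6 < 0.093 False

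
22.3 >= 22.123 True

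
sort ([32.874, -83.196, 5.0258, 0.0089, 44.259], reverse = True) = [44.259, 32.874, 5.0258, 0.0089, -83.196]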